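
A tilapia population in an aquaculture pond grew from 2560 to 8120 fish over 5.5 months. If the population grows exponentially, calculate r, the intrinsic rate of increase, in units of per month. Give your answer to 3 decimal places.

0.210 per month

From N(t) = N₀·e^(rt): e^(r·5.5) = 8120/2560 = 3.1719.
r·5.5 = ln(3.1719) = 1.1543, so r = 1.1543/5.5 = 0.20988.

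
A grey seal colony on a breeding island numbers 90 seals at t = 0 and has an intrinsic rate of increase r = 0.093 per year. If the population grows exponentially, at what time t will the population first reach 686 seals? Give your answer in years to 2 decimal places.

Set N₀·e^(rt) = 686: e^(0.093·t) = 686/90 = 7.6222.
0.093·t = ln(7.6222) = 2.0311, so t = 2.0311/0.093 = 21.839.

21.84 years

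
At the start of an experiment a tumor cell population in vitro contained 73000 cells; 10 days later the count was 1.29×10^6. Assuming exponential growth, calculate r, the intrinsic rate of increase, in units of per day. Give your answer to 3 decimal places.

0.287 per day

From N(t) = N₀·e^(rt): e^(r·10) = 1.29×10^6/73000 = 17.671.
r·10 = ln(17.671) = 2.8719, so r = 2.8719/10 = 0.28719.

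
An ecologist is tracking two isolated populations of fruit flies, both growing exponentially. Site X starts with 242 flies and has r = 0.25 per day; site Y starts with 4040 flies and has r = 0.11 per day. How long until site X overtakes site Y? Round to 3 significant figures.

20.1 days

Set 242·e^(0.25t) = 4040·e^(0.11t).
e^((0.25 − 0.11)t) = 4040/242 → e^(0.14·t) = 16.694.
0.14·t = ln(16.694) = 2.8151, so t = 2.8151/0.14 = 20.108.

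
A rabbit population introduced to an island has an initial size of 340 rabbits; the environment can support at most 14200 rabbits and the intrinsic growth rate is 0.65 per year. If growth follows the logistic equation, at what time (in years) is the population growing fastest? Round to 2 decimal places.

5.70 years

Logistic growth is fastest at N = K/2 = 7100.
A = (K − N₀)/N₀ = 40.765. Set K/(1 + A·e^(−rt)) = K/2 → A·e^(−rt) = 1.
e^(−0.65t) = 1/40.765 = 0.024531, so t = ln(40.765)/0.65 = 3.7078/0.65 = 5.7043.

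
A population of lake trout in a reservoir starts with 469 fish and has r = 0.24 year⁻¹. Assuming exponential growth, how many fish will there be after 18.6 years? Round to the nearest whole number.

40725 fish

N(t) = N₀·e^(rt) = 469 × e^(0.24×18.6) = 469 × e^4.464.
e^4.464 ≈ 86.834, so N ≈ 469 × 86.834 = 40725.2.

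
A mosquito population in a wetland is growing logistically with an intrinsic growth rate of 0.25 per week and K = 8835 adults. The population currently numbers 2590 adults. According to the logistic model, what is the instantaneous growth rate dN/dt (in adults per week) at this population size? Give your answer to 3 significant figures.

dN/dt = rN(1 − N/K) = 0.25 × 2590 × (1 − 2590/8835).
1 − 2590/8835 = 0.70685; dN/dt = 0.25 × 2590 × 0.70685 = 457.68.

458 adults per week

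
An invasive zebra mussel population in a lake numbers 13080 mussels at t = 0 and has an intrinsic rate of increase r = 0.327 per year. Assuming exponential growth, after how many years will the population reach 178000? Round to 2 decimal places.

Set N₀·e^(rt) = 178000: e^(0.327·t) = 178000/13080 = 13.609.
0.327·t = ln(13.609) = 2.6107, so t = 2.6107/0.327 = 7.9838.

7.98 years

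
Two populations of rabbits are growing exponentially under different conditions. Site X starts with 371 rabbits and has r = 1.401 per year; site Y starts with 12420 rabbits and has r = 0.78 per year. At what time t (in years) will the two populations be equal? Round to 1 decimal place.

5.7 years

Set 371·e^(1.401t) = 12420·e^(0.78t).
e^((1.401 − 0.78)t) = 12420/371 → e^(0.621·t) = 33.477.
0.621·t = ln(33.477) = 3.5109, so t = 3.5109/0.621 = 5.6536.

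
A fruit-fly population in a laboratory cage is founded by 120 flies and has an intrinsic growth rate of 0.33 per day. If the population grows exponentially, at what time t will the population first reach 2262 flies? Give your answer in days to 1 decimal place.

8.9 days

Set N₀·e^(rt) = 2262: e^(0.33·t) = 2262/120 = 18.85.
0.33·t = ln(18.85) = 2.9365, so t = 2.9365/0.33 = 8.8985.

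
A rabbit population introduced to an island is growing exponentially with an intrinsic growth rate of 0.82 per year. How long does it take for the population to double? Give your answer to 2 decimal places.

0.85 years

Doubling time t_d = ln(2)/r = 0.6931/0.82 = 0.8453.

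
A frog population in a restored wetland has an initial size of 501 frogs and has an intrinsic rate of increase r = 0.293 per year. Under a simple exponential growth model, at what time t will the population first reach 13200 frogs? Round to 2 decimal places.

Set N₀·e^(rt) = 13200: e^(0.293·t) = 13200/501 = 26.347.
0.293·t = ln(26.347) = 3.2714, so t = 3.2714/0.293 = 11.165.

11.17 years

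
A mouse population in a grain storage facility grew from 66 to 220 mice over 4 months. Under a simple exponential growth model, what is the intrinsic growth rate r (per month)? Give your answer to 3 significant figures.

From N(t) = N₀·e^(rt): e^(r·4) = 220/66 = 3.3333.
r·4 = ln(3.3333) = 1.204, so r = 1.204/4 = 0.30099.

0.301 per month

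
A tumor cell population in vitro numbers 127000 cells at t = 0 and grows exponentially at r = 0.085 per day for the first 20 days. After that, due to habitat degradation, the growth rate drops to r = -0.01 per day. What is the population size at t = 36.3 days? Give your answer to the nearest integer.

590628 cells

Phase 1: N(20) = 127000·e^(0.085×20) = 127000·e^1.7 = 695191.
Phase 2 runs for 36.3 − 20 = 16.3 days at r = -0.01.
N(36.3) = 695191·e^(-0.01×16.3) = 695191·e^-0.163 = 590628.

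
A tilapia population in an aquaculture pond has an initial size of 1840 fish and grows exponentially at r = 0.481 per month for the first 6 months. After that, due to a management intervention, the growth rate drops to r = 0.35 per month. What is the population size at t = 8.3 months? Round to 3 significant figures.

73800 fish

Phase 1: N(6) = 1840·e^(0.481×6) = 1840·e^2.886 = 32975.5.
Phase 2 runs for 8.3 − 6 = 2.3 months at r = 0.35.
N(8.3) = 32975.5·e^(0.35×2.3) = 32975.5·e^0.805 = 73756.2.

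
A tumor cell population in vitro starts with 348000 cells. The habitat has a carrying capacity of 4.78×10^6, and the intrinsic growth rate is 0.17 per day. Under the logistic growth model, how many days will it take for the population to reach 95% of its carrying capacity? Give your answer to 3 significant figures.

A = (K − N₀)/N₀ = (4.78×10^6 − 348000)/348000 = 12.736.
Solve 4.78×10^6/(1 + 12.736·e^(−0.17t)) = 4.541×10^6: 1 + 12.736·e^(−0.17t) = 1.0526, so e^(−0.17t) = 0.00413262.
−0.17·t = ln(0.00413262) = -5.4888, so t = 5.4888/0.17 = 32.287.

32.3 days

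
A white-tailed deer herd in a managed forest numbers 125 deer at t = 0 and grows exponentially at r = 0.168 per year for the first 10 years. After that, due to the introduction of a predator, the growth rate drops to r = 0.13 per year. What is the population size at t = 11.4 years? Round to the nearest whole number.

805 deer

Phase 1: N(10) = 125·e^(0.168×10) = 125·e^1.68 = 670.694.
Phase 2 runs for 11.4 − 10 = 1.4 years at r = 0.13.
N(11.4) = 670.694·e^(0.13×1.4) = 670.694·e^0.182 = 804.575.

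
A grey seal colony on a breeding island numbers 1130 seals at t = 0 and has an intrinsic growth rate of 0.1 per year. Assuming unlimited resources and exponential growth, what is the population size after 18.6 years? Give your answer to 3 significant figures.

7260 seals

N(t) = N₀·e^(rt) = 1130 × e^(0.1×18.6) = 1130 × e^1.86.
e^1.86 ≈ 6.4237, so N ≈ 1130 × 6.4237 = 7258.82.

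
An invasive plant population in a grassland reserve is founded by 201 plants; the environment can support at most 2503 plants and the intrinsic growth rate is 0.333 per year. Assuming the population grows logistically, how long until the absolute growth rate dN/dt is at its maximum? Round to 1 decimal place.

7.3 years

Logistic growth is fastest at N = K/2 = 1251.5.
A = (K − N₀)/N₀ = 11.453. Set K/(1 + A·e^(−rt)) = K/2 → A·e^(−rt) = 1.
e^(−0.333t) = 1/11.453 = 0.0873154, so t = ln(11.453)/0.333 = 2.4382/0.333 = 7.322.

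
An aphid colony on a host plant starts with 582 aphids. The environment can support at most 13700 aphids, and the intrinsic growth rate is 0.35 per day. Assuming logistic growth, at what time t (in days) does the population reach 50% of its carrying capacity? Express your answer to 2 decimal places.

8.90 days

A = (K − N₀)/N₀ = (13700 − 582)/582 = 22.54.
Solve 13700/(1 + 22.54·e^(−0.35t)) = 6850: 1 + 22.54·e^(−0.35t) = 2, so e^(−0.35t) = 0.0443665.
−0.35·t = ln(0.0443665) = -3.1153, so t = 3.1153/0.35 = 8.9008.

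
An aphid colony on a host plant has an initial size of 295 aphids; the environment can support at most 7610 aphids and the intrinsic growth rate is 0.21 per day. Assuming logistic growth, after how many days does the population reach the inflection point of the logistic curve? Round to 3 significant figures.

15.3 days

Logistic growth is fastest at N = K/2 = 3805.
A = (K − N₀)/N₀ = 24.797. Set K/(1 + A·e^(−rt)) = K/2 → A·e^(−rt) = 1.
e^(−0.21t) = 1/24.797 = 0.0403281, so t = ln(24.797)/0.21 = 3.2107/0.21 = 15.289.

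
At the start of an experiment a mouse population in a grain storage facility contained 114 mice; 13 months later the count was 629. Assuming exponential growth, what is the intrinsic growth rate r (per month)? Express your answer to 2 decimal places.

0.13 per month

From N(t) = N₀·e^(rt): e^(r·13) = 629/114 = 5.5175.
r·13 = ln(5.5175) = 1.7079, so r = 1.7079/13 = 0.13138.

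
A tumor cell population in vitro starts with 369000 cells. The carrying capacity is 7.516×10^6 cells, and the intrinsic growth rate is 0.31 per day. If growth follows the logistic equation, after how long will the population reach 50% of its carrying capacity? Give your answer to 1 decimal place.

9.6 days

A = (K − N₀)/N₀ = (7.516×10^6 − 369000)/369000 = 19.369.
Solve 7.516×10^6/(1 + 19.369·e^(−0.31t)) = 3.758×10^6: 1 + 19.369·e^(−0.31t) = 2, so e^(−0.31t) = 0.0516301.
−0.31·t = ln(0.0516301) = -2.9637, so t = 2.9637/0.31 = 9.5602.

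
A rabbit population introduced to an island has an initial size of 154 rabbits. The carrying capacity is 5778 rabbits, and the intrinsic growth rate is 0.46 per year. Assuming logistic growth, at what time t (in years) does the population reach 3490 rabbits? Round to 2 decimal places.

A = (K − N₀)/N₀ = (5778 − 154)/154 = 36.519.
Solve 5778/(1 + 36.519·e^(−0.46t)) = 3490: 1 + 36.519·e^(−0.46t) = 1.6556, so e^(−0.46t) = 0.0179517.
−0.46·t = ln(0.0179517) = -4.0201, so t = 4.0201/0.46 = 8.7393.

8.74 years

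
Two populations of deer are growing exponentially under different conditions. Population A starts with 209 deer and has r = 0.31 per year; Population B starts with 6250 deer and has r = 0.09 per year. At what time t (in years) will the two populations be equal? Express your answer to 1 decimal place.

15.4 years

Set 209·e^(0.31t) = 6250·e^(0.09t).
e^((0.31 − 0.09)t) = 6250/209 → e^(0.22·t) = 29.904.
0.22·t = ln(29.904) = 3.398, so t = 3.398/0.22 = 15.445.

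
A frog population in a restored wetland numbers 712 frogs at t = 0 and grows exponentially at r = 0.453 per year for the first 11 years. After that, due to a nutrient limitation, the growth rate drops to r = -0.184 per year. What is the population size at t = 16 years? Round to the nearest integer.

Phase 1: N(11) = 712·e^(0.453×11) = 712·e^4.983 = 103889.
Phase 2 runs for 16 − 11 = 5 years at r = -0.184.
N(16) = 103889·e^(-0.184×5) = 103889·e^-0.92 = 41401.7.

41402 frogs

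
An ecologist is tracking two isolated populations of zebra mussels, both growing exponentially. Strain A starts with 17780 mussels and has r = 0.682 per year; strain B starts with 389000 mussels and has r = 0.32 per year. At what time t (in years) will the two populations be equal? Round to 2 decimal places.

8.52 years

Set 17780·e^(0.682t) = 389000·e^(0.32t).
e^((0.682 − 0.32)t) = 389000/17780 → e^(0.362·t) = 21.879.
0.362·t = ln(21.879) = 3.0855, so t = 3.0855/0.362 = 8.5235.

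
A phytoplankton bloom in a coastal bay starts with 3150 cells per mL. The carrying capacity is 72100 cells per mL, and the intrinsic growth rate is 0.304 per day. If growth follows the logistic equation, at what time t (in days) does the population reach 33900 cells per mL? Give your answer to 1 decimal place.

9.8 days

A = (K − N₀)/N₀ = (72100 − 3150)/3150 = 21.889.
Solve 72100/(1 + 21.889·e^(−0.304t)) = 33900: 1 + 21.889·e^(−0.304t) = 2.1268, so e^(−0.304t) = 0.0514802.
−0.304·t = ln(0.0514802) = -2.9666, so t = 2.9666/0.304 = 9.7584.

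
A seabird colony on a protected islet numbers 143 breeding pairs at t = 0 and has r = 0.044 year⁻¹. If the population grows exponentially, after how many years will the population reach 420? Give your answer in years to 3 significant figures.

Set N₀·e^(rt) = 420: e^(0.044·t) = 420/143 = 2.9371.
0.044·t = ln(2.9371) = 1.0774, so t = 1.0774/0.044 = 24.487.

24.5 years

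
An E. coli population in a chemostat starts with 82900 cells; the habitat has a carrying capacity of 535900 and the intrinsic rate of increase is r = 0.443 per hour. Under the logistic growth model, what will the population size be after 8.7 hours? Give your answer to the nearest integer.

480281 cells

A = (K − N₀)/N₀ = (535900 − 82900)/82900 = 5.4644.
N(t) = K/(1 + A·e^(−rt)) = 535900/(1 + 5.4644×e^(−0.443×8.7)).
e^(−3.854) = 0.021193; denominator = 1 + 5.4644×0.021193 = 1.1158.
N = 535900/1.1158 = 480281.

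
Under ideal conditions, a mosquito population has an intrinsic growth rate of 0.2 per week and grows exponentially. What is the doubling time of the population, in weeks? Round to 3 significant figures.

3.47 weeks

Doubling time t_d = ln(2)/r = 0.6931/0.2 = 3.4657.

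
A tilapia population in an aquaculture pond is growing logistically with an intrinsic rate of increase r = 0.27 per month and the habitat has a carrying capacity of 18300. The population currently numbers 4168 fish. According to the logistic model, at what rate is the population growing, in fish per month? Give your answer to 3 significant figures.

dN/dt = rN(1 − N/K) = 0.27 × 4168 × (1 − 4168/18300).
1 − 4168/18300 = 0.77224; dN/dt = 0.27 × 4168 × 0.77224 = 869.05.

869 fish per month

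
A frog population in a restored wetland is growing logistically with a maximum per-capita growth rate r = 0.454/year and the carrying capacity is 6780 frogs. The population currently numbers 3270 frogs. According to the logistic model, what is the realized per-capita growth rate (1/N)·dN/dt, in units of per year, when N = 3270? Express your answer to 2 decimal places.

0.24 per year

(1/N)·dN/dt = r(1 − N/K) = 0.454 × (1 − 3270/6780).
= 0.454 × 0.5177 = 0.23504.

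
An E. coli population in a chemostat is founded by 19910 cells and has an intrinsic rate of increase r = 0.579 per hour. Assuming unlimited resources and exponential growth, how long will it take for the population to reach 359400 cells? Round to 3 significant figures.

5.00 hours

Set N₀·e^(rt) = 359400: e^(0.579·t) = 359400/19910 = 18.051.
0.579·t = ln(18.051) = 2.8932, so t = 2.8932/0.579 = 4.9969.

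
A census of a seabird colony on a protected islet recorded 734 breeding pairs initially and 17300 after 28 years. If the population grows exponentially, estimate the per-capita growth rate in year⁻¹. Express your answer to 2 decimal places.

0.11 per year

From N(t) = N₀·e^(rt): e^(r·28) = 17300/734 = 23.569.
r·28 = ln(23.569) = 3.16, so r = 3.16/28 = 0.11286.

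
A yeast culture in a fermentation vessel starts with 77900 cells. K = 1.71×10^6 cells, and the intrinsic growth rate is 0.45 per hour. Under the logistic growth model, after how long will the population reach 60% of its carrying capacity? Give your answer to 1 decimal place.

7.7 hours

A = (K − N₀)/N₀ = (1.71×10^6 − 77900)/77900 = 20.951.
Solve 1.71×10^6/(1 + 20.951·e^(−0.45t)) = 1.026×10^6: 1 + 20.951·e^(−0.45t) = 1.6667, so e^(−0.45t) = 0.0318199.
−0.45·t = ln(0.0318199) = -3.4477, so t = 3.4477/0.45 = 7.6615.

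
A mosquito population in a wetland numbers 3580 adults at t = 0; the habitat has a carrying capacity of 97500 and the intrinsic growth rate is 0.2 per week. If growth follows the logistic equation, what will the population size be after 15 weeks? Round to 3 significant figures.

42300 adults

A = (K − N₀)/N₀ = (97500 − 3580)/3580 = 26.235.
N(t) = K/(1 + A·e^(−rt)) = 97500/(1 + 26.235×e^(−0.2×15)).
e^(−3) = 0.049787; denominator = 1 + 26.235×0.049787 = 2.3061.
N = 97500/2.3061 = 42278.3.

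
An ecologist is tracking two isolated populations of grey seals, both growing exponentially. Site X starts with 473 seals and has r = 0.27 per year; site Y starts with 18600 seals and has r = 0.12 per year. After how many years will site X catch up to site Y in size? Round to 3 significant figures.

24.5 years

Set 473·e^(0.27t) = 18600·e^(0.12t).
e^((0.27 − 0.12)t) = 18600/473 → e^(0.15·t) = 39.323.
0.15·t = ln(39.323) = 3.6718, so t = 3.6718/0.15 = 24.479.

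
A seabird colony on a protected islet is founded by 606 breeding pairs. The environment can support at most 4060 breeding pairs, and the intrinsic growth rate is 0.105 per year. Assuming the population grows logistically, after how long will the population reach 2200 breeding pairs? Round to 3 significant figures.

A = (K − N₀)/N₀ = (4060 − 606)/606 = 5.6997.
Solve 4060/(1 + 5.6997·e^(−0.105t)) = 2200: 1 + 5.6997·e^(−0.105t) = 1.8455, so e^(−0.105t) = 0.148334.
−0.105·t = ln(0.148334) = -1.9083, so t = 1.9083/0.105 = 18.174.

18.2 years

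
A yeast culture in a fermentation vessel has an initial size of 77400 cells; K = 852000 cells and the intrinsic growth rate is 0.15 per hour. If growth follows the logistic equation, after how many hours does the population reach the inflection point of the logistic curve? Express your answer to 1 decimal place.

15.4 hours

Logistic growth is fastest at N = K/2 = 426000.
A = (K − N₀)/N₀ = 10.008. Set K/(1 + A·e^(−rt)) = K/2 → A·e^(−rt) = 1.
e^(−0.15t) = 1/10.008 = 0.0999225, so t = ln(10.008)/0.15 = 2.3034/0.15 = 15.356.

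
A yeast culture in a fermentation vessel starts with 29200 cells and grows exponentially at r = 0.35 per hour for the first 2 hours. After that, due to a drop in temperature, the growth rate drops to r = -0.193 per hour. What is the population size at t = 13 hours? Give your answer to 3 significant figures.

Phase 1: N(2) = 29200·e^(0.35×2) = 29200·e^0.7 = 58801.6.
Phase 2 runs for 13 − 2 = 11 hours at r = -0.193.
N(13) = 58801.6·e^(-0.193×11) = 58801.6·e^-2.123 = 7036.91.

7040 cells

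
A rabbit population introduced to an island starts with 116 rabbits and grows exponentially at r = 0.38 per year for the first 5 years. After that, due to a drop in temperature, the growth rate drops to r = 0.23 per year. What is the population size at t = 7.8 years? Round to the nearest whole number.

Phase 1: N(5) = 116·e^(0.38×5) = 116·e^1.9 = 775.564.
Phase 2 runs for 7.8 − 5 = 2.8 years at r = 0.23.
N(7.8) = 775.564·e^(0.23×2.8) = 775.564·e^0.644 = 1476.74.

1477 rabbits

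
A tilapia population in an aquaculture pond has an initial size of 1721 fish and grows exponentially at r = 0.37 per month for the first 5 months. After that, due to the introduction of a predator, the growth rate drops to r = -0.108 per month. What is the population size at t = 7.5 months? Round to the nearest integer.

Phase 1: N(5) = 1721·e^(0.37×5) = 1721·e^1.85 = 10945.2.
Phase 2 runs for 7.5 − 5 = 2.5 months at r = -0.108.
N(7.5) = 10945.2·e^(-0.108×2.5) = 10945.2·e^-0.27 = 8355.38.

8355 fish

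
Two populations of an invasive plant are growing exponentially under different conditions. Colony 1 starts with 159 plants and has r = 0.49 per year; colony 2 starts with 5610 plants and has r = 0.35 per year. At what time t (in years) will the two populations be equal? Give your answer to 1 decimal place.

Set 159·e^(0.49t) = 5610·e^(0.35t).
e^((0.49 − 0.35)t) = 5610/159 → e^(0.14·t) = 35.283.
0.14·t = ln(35.283) = 3.5634, so t = 3.5634/0.14 = 25.453.

25.5 years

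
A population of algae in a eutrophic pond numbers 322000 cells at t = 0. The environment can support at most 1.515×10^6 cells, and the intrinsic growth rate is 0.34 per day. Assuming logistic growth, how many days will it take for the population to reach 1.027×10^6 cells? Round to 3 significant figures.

A = (K − N₀)/N₀ = (1.515×10^6 − 322000)/322000 = 3.705.
Solve 1.515×10^6/(1 + 3.705·e^(−0.34t)) = 1.027×10^6: 1 + 3.705·e^(−0.34t) = 1.4752, so e^(−0.34t) = 0.128252.
−0.34·t = ln(0.128252) = -2.0538, so t = 2.0538/0.34 = 6.0405.

6.04 days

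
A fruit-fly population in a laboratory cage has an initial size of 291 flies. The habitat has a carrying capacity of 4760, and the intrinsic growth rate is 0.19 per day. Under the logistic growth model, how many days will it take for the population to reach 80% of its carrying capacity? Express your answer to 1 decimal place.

21.7 days

A = (K − N₀)/N₀ = (4760 − 291)/291 = 15.357.
Solve 4760/(1 + 15.357·e^(−0.19t)) = 3808: 1 + 15.357·e^(−0.19t) = 1.25, so e^(−0.19t) = 0.0162788.
−0.19·t = ln(0.0162788) = -4.1179, so t = 4.1179/0.19 = 21.673.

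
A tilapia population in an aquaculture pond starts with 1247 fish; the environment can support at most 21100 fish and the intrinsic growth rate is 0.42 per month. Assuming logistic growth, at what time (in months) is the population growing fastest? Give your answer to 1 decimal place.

Logistic growth is fastest at N = K/2 = 10550.
A = (K − N₀)/N₀ = 15.921. Set K/(1 + A·e^(−rt)) = K/2 → A·e^(−rt) = 1.
e^(−0.42t) = 1/15.921 = 0.0628117, so t = ln(15.921)/0.42 = 2.7676/0.42 = 6.5896.

6.6 months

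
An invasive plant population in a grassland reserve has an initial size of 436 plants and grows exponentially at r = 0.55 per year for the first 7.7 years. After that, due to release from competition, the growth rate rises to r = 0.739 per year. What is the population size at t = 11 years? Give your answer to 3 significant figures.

345000 plants

Phase 1: N(7.7) = 436·e^(0.55×7.7) = 436·e^4.235 = 30110.9.
Phase 2 runs for 11 − 7.7 = 3.3 years at r = 0.739.
N(11) = 30110.9·e^(0.739×3.3) = 30110.9·e^2.439 = 345015.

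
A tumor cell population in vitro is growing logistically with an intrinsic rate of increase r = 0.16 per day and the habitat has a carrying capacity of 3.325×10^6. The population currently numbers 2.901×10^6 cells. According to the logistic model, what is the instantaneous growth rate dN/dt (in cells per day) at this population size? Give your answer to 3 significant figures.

59200 cells per day

dN/dt = rN(1 − N/K) = 0.16 × 2.901×10^6 × (1 − 2.901×10^6/3.325×10^6).
1 − 2.901×10^6/3.325×10^6 = 0.12752; dN/dt = 0.16 × 2.901×10^6 × 0.12752 = 59189.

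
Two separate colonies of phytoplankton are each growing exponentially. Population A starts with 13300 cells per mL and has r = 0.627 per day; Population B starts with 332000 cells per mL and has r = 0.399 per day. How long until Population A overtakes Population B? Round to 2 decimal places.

14.11 days

Set 13300·e^(0.627t) = 332000·e^(0.399t).
e^((0.627 − 0.399)t) = 332000/13300 → e^(0.228·t) = 24.962.
0.228·t = ln(24.962) = 3.2174, so t = 3.2174/0.228 = 14.111.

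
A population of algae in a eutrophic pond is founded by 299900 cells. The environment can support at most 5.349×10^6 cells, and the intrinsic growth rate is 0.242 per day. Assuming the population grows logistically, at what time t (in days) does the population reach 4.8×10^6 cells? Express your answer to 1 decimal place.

20.6 days

A = (K − N₀)/N₀ = (5.349×10^6 − 299900)/299900 = 16.836.
Solve 5.349×10^6/(1 + 16.836·e^(−0.242t)) = 4.8×10^6: 1 + 16.836·e^(−0.242t) = 1.1144, so e^(−0.242t) = 0.0067935.
−0.242·t = ln(0.0067935) = -4.9918, so t = 4.9918/0.242 = 20.627.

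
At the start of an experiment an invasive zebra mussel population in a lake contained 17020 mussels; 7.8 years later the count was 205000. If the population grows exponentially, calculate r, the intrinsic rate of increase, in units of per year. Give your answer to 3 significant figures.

From N(t) = N₀·e^(rt): e^(r·7.8) = 205000/17020 = 12.045.
r·7.8 = ln(12.045) = 2.4886, so r = 2.4886/7.8 = 0.31905.

0.319 per year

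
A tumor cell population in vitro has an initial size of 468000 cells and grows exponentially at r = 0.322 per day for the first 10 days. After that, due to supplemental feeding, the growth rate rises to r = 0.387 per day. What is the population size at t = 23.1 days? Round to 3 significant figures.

1860000000 cells

Phase 1: N(10) = 468000·e^(0.322×10) = 468000·e^3.22 = 1.171316×10^7.
Phase 2 runs for 23.1 − 10 = 13.1 days at r = 0.387.
N(23.1) = 1.171316×10^7·e^(0.387×13.1) = 1.171316×10^7·e^5.07 = 1.863875×10^9.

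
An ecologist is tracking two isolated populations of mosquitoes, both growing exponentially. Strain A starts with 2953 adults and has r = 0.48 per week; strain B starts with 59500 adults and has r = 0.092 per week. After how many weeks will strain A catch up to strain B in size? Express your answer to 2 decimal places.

7.74 weeks

Set 2953·e^(0.48t) = 59500·e^(0.092t).
e^((0.48 − 0.092)t) = 59500/2953 → e^(0.388·t) = 20.149.
0.388·t = ln(20.149) = 3.0032, so t = 3.0032/0.388 = 7.7401.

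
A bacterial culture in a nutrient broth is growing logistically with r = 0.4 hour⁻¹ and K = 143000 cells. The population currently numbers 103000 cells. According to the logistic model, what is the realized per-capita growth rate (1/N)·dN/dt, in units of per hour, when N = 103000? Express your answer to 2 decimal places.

(1/N)·dN/dt = r(1 − N/K) = 0.4 × (1 − 103000/143000).
= 0.4 × 0.27972 = 0.11189.

0.11 per hour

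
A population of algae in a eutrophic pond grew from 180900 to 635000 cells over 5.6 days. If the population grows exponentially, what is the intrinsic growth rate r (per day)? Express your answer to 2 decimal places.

From N(t) = N₀·e^(rt): e^(r·5.6) = 635000/180900 = 3.5102.
r·5.6 = ln(3.5102) = 1.2557, so r = 1.2557/5.6 = 0.22423.

0.22 per day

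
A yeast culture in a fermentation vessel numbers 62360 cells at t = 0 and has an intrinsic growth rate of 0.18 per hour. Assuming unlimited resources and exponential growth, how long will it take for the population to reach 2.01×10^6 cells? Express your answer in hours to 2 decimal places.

Set N₀·e^(rt) = 2.01×10^6: e^(0.18·t) = 2.01×10^6/62360 = 32.232.
0.18·t = ln(32.232) = 3.473, so t = 3.473/0.18 = 19.294.

19.29 hours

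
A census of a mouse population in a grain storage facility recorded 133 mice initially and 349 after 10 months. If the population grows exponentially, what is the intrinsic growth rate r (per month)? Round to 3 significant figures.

0.0965 per month

From N(t) = N₀·e^(rt): e^(r·10) = 349/133 = 2.6241.
r·10 = ln(2.6241) = 0.96472, so r = 0.96472/10 = 0.096472.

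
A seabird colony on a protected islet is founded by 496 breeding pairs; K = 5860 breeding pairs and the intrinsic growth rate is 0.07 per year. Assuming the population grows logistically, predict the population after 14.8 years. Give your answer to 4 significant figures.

A = (K − N₀)/N₀ = (5860 − 496)/496 = 10.815.
N(t) = K/(1 + A·e^(−rt)) = 5860/(1 + 10.815×e^(−0.07×14.8)).
e^(−1.036) = 0.35487; denominator = 1 + 10.815×0.35487 = 4.8378.
N = 5860/4.8378 = 1211.3.

1211 breeding pairs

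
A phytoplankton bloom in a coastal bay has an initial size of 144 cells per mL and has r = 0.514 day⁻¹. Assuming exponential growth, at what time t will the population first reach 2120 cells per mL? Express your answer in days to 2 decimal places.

Set N₀·e^(rt) = 2120: e^(0.514·t) = 2120/144 = 14.722.
0.514·t = ln(14.722) = 2.6894, so t = 2.6894/0.514 = 5.2322.

5.23 days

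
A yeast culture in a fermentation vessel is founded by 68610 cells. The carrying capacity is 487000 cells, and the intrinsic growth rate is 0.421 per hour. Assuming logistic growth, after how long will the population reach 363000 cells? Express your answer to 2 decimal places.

A = (K − N₀)/N₀ = (487000 − 68610)/68610 = 6.0981.
Solve 487000/(1 + 6.0981·e^(−0.421t)) = 363000: 1 + 6.0981·e^(−0.421t) = 1.3416, so e^(−0.421t) = 0.0560172.
−0.421·t = ln(0.0560172) = -2.8821, so t = 2.8821/0.421 = 6.8458.

6.85 hours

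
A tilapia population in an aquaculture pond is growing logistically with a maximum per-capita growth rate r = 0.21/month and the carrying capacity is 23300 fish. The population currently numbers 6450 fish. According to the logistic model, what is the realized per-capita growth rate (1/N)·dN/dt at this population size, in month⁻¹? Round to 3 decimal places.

0.152 per month

(1/N)·dN/dt = r(1 − N/K) = 0.21 × (1 − 6450/23300).
= 0.21 × 0.72318 = 0.15187.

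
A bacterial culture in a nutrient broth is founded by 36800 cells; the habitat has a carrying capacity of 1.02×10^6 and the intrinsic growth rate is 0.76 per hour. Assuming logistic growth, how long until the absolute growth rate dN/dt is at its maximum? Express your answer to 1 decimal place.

Logistic growth is fastest at N = K/2 = 510000.
A = (K − N₀)/N₀ = 26.717. Set K/(1 + A·e^(−rt)) = K/2 → A·e^(−rt) = 1.
e^(−0.76t) = 1/26.717 = 0.0374288, so t = ln(26.717)/0.76 = 3.2853/0.76 = 4.3228.

4.3 hours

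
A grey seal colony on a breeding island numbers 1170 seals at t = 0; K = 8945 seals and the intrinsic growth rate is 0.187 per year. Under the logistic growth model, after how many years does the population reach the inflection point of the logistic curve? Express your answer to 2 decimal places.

Logistic growth is fastest at N = K/2 = 4472.5.
A = (K − N₀)/N₀ = 6.6453. Set K/(1 + A·e^(−rt)) = K/2 → A·e^(−rt) = 1.
e^(−0.187t) = 1/6.6453 = 0.150482, so t = ln(6.6453)/0.187 = 1.8939/0.187 = 10.128.

10.13 years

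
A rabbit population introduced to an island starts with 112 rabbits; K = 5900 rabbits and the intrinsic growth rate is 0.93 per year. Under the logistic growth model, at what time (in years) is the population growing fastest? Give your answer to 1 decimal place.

Logistic growth is fastest at N = K/2 = 2950.
A = (K − N₀)/N₀ = 51.679. Set K/(1 + A·e^(−rt)) = K/2 → A·e^(−rt) = 1.
e^(−0.93t) = 1/51.679 = 0.0193504, so t = ln(51.679)/0.93 = 3.945/0.93 = 4.242.

4.2 years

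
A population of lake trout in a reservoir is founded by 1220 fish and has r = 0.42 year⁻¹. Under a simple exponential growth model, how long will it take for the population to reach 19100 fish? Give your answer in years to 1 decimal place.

Set N₀·e^(rt) = 19100: e^(0.42·t) = 19100/1220 = 15.656.
0.42·t = ln(15.656) = 2.7508, so t = 2.7508/0.42 = 6.5496.

6.5 years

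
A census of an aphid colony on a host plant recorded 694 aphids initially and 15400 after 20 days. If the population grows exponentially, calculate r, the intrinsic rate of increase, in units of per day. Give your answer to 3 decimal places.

From N(t) = N₀·e^(rt): e^(r·20) = 15400/694 = 22.19.
r·20 = ln(22.19) = 3.0997, so r = 3.0997/20 = 0.15498.

0.155 per day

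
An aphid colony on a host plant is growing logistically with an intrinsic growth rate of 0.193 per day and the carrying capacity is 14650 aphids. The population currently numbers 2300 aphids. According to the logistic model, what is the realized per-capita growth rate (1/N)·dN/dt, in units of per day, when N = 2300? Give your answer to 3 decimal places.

(1/N)·dN/dt = r(1 − N/K) = 0.193 × (1 − 2300/14650).
= 0.193 × 0.843 = 0.1627.

0.163 per day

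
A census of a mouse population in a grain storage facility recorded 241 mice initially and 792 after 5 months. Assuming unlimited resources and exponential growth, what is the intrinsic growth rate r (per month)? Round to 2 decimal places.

From N(t) = N₀·e^(rt): e^(r·5) = 792/241 = 3.2863.
r·5 = ln(3.2863) = 1.1898, so r = 1.1898/5 = 0.23795.

0.24 per month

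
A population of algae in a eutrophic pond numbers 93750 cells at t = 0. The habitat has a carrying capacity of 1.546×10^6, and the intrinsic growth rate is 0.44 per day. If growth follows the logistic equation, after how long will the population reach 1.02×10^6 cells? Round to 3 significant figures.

7.73 days

A = (K − N₀)/N₀ = (1.546×10^6 − 93750)/93750 = 15.491.
Solve 1.546×10^6/(1 + 15.491·e^(−0.44t)) = 1.02×10^6: 1 + 15.491·e^(−0.44t) = 1.5157, so e^(−0.44t) = 0.0332901.
−0.44·t = ln(0.0332901) = -3.4025, so t = 3.4025/0.44 = 7.7329.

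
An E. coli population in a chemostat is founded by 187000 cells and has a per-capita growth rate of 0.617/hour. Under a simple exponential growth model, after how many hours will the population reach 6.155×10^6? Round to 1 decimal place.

Set N₀·e^(rt) = 6.155×10^6: e^(0.617·t) = 6.155×10^6/187000 = 32.914.
0.617·t = ln(32.914) = 3.4939, so t = 3.4939/0.617 = 5.6627.

5.7 hours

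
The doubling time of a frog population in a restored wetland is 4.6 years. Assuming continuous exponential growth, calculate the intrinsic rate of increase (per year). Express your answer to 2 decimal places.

0.15 per year

r = ln(2)/t_d = 0.6931/4.6 = 0.15068.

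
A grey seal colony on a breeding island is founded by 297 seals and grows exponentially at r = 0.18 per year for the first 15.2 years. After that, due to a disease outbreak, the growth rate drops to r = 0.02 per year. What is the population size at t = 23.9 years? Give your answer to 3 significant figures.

5450 seals

Phase 1: N(15.2) = 297·e^(0.18×15.2) = 297·e^2.736 = 4581.27.
Phase 2 runs for 23.9 − 15.2 = 8.7 years at r = 0.02.
N(23.9) = 4581.27·e^(0.02×8.7) = 4581.27·e^0.174 = 5451.97.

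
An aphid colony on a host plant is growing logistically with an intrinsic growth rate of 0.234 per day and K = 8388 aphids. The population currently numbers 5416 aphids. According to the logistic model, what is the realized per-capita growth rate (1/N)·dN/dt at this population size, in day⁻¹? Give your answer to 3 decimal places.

0.083 per day

(1/N)·dN/dt = r(1 − N/K) = 0.234 × (1 − 5416/8388).
= 0.234 × 0.35432 = 0.08291.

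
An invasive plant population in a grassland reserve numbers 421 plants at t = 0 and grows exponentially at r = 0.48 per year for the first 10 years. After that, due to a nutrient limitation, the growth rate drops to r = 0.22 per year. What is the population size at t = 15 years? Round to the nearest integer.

Phase 1: N(10) = 421·e^(0.48×10) = 421·e^4.8 = 51155.9.
Phase 2 runs for 15 − 10 = 5 years at r = 0.22.
N(15) = 51155.9·e^(0.22×5) = 51155.9·e^1.1 = 153681.

153681 plants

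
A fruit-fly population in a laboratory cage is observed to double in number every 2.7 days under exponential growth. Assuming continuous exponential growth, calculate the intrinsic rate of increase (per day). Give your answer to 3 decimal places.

r = ln(2)/t_d = 0.6931/2.7 = 0.25672.

0.257 per day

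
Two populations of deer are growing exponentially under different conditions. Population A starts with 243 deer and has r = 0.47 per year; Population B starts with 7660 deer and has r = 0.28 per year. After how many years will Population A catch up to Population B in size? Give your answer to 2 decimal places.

18.16 years

Set 243·e^(0.47t) = 7660·e^(0.28t).
e^((0.47 − 0.28)t) = 7660/243 → e^(0.19·t) = 31.523.
0.19·t = ln(31.523) = 3.4507, so t = 3.4507/0.19 = 18.162.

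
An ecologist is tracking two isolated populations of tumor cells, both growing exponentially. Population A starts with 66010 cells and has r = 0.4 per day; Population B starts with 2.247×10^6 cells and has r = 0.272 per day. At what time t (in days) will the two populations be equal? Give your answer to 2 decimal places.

Set 66010·e^(0.4t) = 2.247×10^6·e^(0.272t).
e^((0.4 − 0.272)t) = 2.247×10^6/66010 → e^(0.128·t) = 34.04.
0.128·t = ln(34.04) = 3.5275, so t = 3.5275/0.128 = 27.559.

27.56 days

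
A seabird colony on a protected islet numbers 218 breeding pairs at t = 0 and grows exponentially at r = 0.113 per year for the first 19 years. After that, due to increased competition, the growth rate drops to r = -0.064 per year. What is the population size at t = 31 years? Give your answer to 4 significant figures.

Phase 1: N(19) = 218·e^(0.113×19) = 218·e^2.147 = 1865.89.
Phase 2 runs for 31 − 19 = 12 years at r = -0.064.
N(31) = 1865.89·e^(-0.064×12) = 1865.89·e^-0.768 = 865.662.

865.7 breeding pairs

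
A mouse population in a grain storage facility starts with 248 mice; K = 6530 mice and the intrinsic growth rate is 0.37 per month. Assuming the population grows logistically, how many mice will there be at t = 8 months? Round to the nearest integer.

A = (K − N₀)/N₀ = (6530 − 248)/248 = 25.331.
N(t) = K/(1 + A·e^(−rt)) = 6530/(1 + 25.331×e^(−0.37×8)).
e^(−2.96) = 0.051819; denominator = 1 + 25.331×0.051819 = 2.3126.
N = 6530/2.3126 = 2823.65.

2824 mice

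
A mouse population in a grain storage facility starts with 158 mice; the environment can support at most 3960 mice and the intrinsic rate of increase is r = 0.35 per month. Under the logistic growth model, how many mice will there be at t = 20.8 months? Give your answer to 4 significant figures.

3895 mice

A = (K − N₀)/N₀ = (3960 − 158)/158 = 24.063.
N(t) = K/(1 + A·e^(−rt)) = 3960/(1 + 24.063×e^(−0.35×20.8)).
e^(−7.28) = 0.00068919; denominator = 1 + 24.063×0.00068919 = 1.0166.
N = 3960/1.0166 = 3895.4.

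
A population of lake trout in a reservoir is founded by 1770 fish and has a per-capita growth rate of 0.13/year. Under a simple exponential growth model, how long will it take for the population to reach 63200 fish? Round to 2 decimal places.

Set N₀·e^(rt) = 63200: e^(0.13·t) = 63200/1770 = 35.706.
0.13·t = ln(35.706) = 3.5753, so t = 3.5753/0.13 = 27.502.

27.50 years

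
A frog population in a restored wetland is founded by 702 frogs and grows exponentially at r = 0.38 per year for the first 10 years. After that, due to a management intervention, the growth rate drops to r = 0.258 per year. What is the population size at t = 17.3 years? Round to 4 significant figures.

206400 frogs

Phase 1: N(10) = 702·e^(0.38×10) = 702·e^3.8 = 31380.2.
Phase 2 runs for 17.3 − 10 = 7.3 years at r = 0.258.
N(17.3) = 31380.2·e^(0.258×7.3) = 31380.2·e^1.883 = 206351.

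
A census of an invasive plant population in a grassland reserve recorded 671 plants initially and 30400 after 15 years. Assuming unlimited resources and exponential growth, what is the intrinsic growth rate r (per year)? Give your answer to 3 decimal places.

0.254 per year

From N(t) = N₀·e^(rt): e^(r·15) = 30400/671 = 45.306.
r·15 = ln(45.306) = 3.8134, so r = 3.8134/15 = 0.25423.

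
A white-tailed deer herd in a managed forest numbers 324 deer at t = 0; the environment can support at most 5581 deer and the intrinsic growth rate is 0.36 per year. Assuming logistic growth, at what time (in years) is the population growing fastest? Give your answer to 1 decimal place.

7.7 years

Logistic growth is fastest at N = K/2 = 2790.5.
A = (K − N₀)/N₀ = 16.225. Set K/(1 + A·e^(−rt)) = K/2 → A·e^(−rt) = 1.
e^(−0.36t) = 1/16.225 = 0.0616321, so t = ln(16.225)/0.36 = 2.7866/0.36 = 7.7405.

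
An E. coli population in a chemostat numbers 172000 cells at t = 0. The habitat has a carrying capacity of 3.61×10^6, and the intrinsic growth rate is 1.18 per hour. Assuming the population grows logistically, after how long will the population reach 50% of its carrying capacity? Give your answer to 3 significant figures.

A = (K − N₀)/N₀ = (3.61×10^6 − 172000)/172000 = 19.988.
Solve 3.61×10^6/(1 + 19.988·e^(−1.18t)) = 1.805×10^6: 1 + 19.988·e^(−1.18t) = 2, so e^(−1.18t) = 0.0500291.
−1.18·t = ln(0.0500291) = -2.9952, so t = 2.9952/1.18 = 2.5383.

2.54 hours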